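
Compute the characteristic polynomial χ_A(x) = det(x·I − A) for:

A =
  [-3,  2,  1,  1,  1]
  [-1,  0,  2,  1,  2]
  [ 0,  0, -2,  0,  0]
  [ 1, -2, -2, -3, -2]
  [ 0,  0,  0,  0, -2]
x^5 + 10*x^4 + 40*x^3 + 80*x^2 + 80*x + 32

Expanding det(x·I − A) (e.g. by cofactor expansion or by noting that A is similar to its Jordan form J, which has the same characteristic polynomial as A) gives
  χ_A(x) = x^5 + 10*x^4 + 40*x^3 + 80*x^2 + 80*x + 32
which factors as (x + 2)^5. The eigenvalues (with algebraic multiplicities) are λ = -2 with multiplicity 5.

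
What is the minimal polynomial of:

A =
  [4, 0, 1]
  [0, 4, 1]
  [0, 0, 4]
x^2 - 8*x + 16

The characteristic polynomial is χ_A(x) = (x - 4)^3, so the eigenvalues are known. The minimal polynomial is
  m_A(x) = Π_λ (x − λ)^{k_λ}
where k_λ is the size of the *largest* Jordan block for λ (equivalently, the smallest k with (A − λI)^k v = 0 for every generalised eigenvector v of λ).

  λ = 4: largest Jordan block has size 2, contributing (x − 4)^2

So m_A(x) = (x - 4)^2 = x^2 - 8*x + 16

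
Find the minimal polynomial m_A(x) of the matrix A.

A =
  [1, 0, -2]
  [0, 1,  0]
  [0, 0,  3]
x^2 - 4*x + 3

The characteristic polynomial is χ_A(x) = (x - 3)*(x - 1)^2, so the eigenvalues are known. The minimal polynomial is
  m_A(x) = Π_λ (x − λ)^{k_λ}
where k_λ is the size of the *largest* Jordan block for λ (equivalently, the smallest k with (A − λI)^k v = 0 for every generalised eigenvector v of λ).

  λ = 1: largest Jordan block has size 1, contributing (x − 1)
  λ = 3: largest Jordan block has size 1, contributing (x − 3)

So m_A(x) = (x - 3)*(x - 1) = x^2 - 4*x + 3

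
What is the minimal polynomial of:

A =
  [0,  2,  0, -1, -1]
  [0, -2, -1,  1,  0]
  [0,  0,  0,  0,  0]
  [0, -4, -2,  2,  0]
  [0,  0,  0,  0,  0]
x^2

The characteristic polynomial is χ_A(x) = x^5, so the eigenvalues are known. The minimal polynomial is
  m_A(x) = Π_λ (x − λ)^{k_λ}
where k_λ is the size of the *largest* Jordan block for λ (equivalently, the smallest k with (A − λI)^k v = 0 for every generalised eigenvector v of λ).

  λ = 0: largest Jordan block has size 2, contributing (x − 0)^2

So m_A(x) = x^2 = x^2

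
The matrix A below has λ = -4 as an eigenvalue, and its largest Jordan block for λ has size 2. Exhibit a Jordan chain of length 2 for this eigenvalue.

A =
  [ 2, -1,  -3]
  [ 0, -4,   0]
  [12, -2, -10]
A Jordan chain for λ = -4 of length 2:
v_1 = (6, 0, 12)ᵀ
v_2 = (1, 0, 0)ᵀ

Let N = A − (-4)·I. We want v_2 with N^2 v_2 = 0 but N^1 v_2 ≠ 0; then v_{j-1} := N · v_j for j = 2, …, 2.

Pick v_2 = (1, 0, 0)ᵀ.
Then v_1 = N · v_2 = (6, 0, 12)ᵀ.

Sanity check: (A − (-4)·I) v_1 = (0, 0, 0)ᵀ = 0. ✓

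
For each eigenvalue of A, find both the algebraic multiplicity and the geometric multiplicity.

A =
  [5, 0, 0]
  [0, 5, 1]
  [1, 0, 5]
λ = 5: alg = 3, geom = 1

Step 1 — factor the characteristic polynomial to read off the algebraic multiplicities:
  χ_A(x) = (x - 5)^3

Step 2 — compute geometric multiplicities via the rank-nullity identity g(λ) = n − rank(A − λI):
  rank(A − (5)·I) = 2, so dim ker(A − (5)·I) = n − 2 = 1

Summary:
  λ = 5: algebraic multiplicity = 3, geometric multiplicity = 1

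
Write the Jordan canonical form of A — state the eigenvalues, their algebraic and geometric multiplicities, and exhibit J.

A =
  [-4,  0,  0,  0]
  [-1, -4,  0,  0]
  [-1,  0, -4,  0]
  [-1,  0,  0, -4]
J_2(-4) ⊕ J_1(-4) ⊕ J_1(-4)

The characteristic polynomial is
  det(x·I − A) = x^4 + 16*x^3 + 96*x^2 + 256*x + 256 = (x + 4)^4

Eigenvalues and multiplicities (the geometric multiplicity of λ is n − rank(A − λI), which equals the number of Jordan blocks for λ):
  λ = -4: algebraic multiplicity = 4, geometric multiplicity = 3

Determining the block sizes for each eigenvalue:
  λ = -4: 3 blocks summing to 4 forces exactly one block of size 2 and the rest size 1 → block sizes [2, 1, 1]

Assembling the blocks gives a Jordan form
J =
  [-4,  1,  0,  0]
  [ 0, -4,  0,  0]
  [ 0,  0, -4,  0]
  [ 0,  0,  0, -4]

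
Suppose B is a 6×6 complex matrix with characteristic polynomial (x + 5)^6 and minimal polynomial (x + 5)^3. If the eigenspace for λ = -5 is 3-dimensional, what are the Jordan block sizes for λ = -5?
Block sizes for λ = -5: [3, 2, 1]

Step 1 — from the characteristic polynomial, algebraic multiplicity of λ = -5 is 6. From dim ker(B − (-5)·I) = 3, there are exactly 3 Jordan blocks for λ = -5.
Step 2 — from the minimal polynomial, the factor (x + 5)^3 tells us the largest block for λ = -5 has size 3.
Step 3 — with total size 6, 3 blocks, and largest block 3, the block sizes (in nonincreasing order) are [3, 2, 1].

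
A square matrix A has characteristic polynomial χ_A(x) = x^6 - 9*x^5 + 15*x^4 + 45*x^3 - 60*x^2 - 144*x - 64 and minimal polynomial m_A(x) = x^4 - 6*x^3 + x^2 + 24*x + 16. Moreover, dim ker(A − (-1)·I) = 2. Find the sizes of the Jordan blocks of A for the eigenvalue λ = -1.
Block sizes for λ = -1: [2, 1]

Step 1 — from the characteristic polynomial, algebraic multiplicity of λ = -1 is 3. From dim ker(A − (-1)·I) = 2, there are exactly 2 Jordan blocks for λ = -1.
Step 2 — from the minimal polynomial, the factor (x + 1)^2 tells us the largest block for λ = -1 has size 2.
Step 3 — with total size 3, 2 blocks, and largest block 2, the block sizes (in nonincreasing order) are [2, 1].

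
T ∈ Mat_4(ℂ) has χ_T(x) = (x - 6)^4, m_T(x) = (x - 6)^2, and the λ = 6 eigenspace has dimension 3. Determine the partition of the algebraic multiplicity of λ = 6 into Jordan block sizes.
Block sizes for λ = 6: [2, 1, 1]

Step 1 — from the characteristic polynomial, algebraic multiplicity of λ = 6 is 4. From dim ker(T − (6)·I) = 3, there are exactly 3 Jordan blocks for λ = 6.
Step 2 — from the minimal polynomial, the factor (x − 6)^2 tells us the largest block for λ = 6 has size 2.
Step 3 — with total size 4, 3 blocks, and largest block 2, the block sizes (in nonincreasing order) are [2, 1, 1].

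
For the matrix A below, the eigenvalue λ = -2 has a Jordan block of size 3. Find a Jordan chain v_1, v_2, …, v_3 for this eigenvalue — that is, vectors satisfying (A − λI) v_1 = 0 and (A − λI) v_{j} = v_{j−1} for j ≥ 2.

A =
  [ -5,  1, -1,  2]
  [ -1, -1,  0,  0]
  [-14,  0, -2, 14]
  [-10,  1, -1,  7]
A Jordan chain for λ = -2 of length 3:
v_1 = (1, 1, 0, 1)ᵀ
v_2 = (-1, 0, 0, -1)ᵀ
v_3 = (0, 0, 1, 0)ᵀ

Let N = A − (-2)·I. We want v_3 with N^3 v_3 = 0 but N^2 v_3 ≠ 0; then v_{j-1} := N · v_j for j = 3, …, 2.

Pick v_3 = (0, 0, 1, 0)ᵀ.
Then v_2 = N · v_3 = (-1, 0, 0, -1)ᵀ.
Then v_1 = N · v_2 = (1, 1, 0, 1)ᵀ.

Sanity check: (A − (-2)·I) v_1 = (0, 0, 0, 0)ᵀ = 0. ✓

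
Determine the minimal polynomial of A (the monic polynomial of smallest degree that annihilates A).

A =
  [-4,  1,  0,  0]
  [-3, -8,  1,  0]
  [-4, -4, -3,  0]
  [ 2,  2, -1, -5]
x^3 + 15*x^2 + 75*x + 125

The characteristic polynomial is χ_A(x) = (x + 5)^4, so the eigenvalues are known. The minimal polynomial is
  m_A(x) = Π_λ (x − λ)^{k_λ}
where k_λ is the size of the *largest* Jordan block for λ (equivalently, the smallest k with (A − λI)^k v = 0 for every generalised eigenvector v of λ).

  λ = -5: largest Jordan block has size 3, contributing (x + 5)^3

So m_A(x) = (x + 5)^3 = x^3 + 15*x^2 + 75*x + 125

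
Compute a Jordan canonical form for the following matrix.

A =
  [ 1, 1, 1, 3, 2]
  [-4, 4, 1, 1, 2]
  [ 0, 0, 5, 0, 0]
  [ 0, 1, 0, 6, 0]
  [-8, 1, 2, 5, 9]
J_3(5) ⊕ J_1(5) ⊕ J_1(5)

The characteristic polynomial is
  det(x·I − A) = x^5 - 25*x^4 + 250*x^3 - 1250*x^2 + 3125*x - 3125 = (x - 5)^5

Eigenvalues and multiplicities (the geometric multiplicity of λ is n − rank(A − λI), which equals the number of Jordan blocks for λ):
  λ = 5: algebraic multiplicity = 5, geometric multiplicity = 3

Determining the block sizes for each eigenvalue:
  λ = 5: with am = 5 and gm = 3, the partition is not yet determined (e.g. several partitions of 5 into 3 parts exist). Let N = A − (5)·I. Computing rank(N^1) = 2, rank(N^2) = 1, rank(N^3) = 0; the number of blocks of size ≥ j is rank(N^{j−1}) − rank(N^j), giving [3, 1, 1]. So we have 1 block(s) of size 3, 2 block(s) of size 1 → block sizes [3, 1, 1]

Assembling the blocks gives a Jordan form
J =
  [5, 1, 0, 0, 0]
  [0, 5, 1, 0, 0]
  [0, 0, 5, 0, 0]
  [0, 0, 0, 5, 0]
  [0, 0, 0, 0, 5]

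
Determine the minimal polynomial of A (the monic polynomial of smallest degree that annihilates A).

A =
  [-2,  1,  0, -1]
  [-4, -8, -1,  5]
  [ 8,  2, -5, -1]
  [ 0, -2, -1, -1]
x^2 + 8*x + 16

The characteristic polynomial is χ_A(x) = (x + 4)^4, so the eigenvalues are known. The minimal polynomial is
  m_A(x) = Π_λ (x − λ)^{k_λ}
where k_λ is the size of the *largest* Jordan block for λ (equivalently, the smallest k with (A − λI)^k v = 0 for every generalised eigenvector v of λ).

  λ = -4: largest Jordan block has size 2, contributing (x + 4)^2

So m_A(x) = (x + 4)^2 = x^2 + 8*x + 16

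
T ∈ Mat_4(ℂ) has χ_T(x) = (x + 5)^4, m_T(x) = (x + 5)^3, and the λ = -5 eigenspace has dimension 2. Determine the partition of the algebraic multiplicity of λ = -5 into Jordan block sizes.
Block sizes for λ = -5: [3, 1]

Step 1 — from the characteristic polynomial, algebraic multiplicity of λ = -5 is 4. From dim ker(T − (-5)·I) = 2, there are exactly 2 Jordan blocks for λ = -5.
Step 2 — from the minimal polynomial, the factor (x + 5)^3 tells us the largest block for λ = -5 has size 3.
Step 3 — with total size 4, 2 blocks, and largest block 3, the block sizes (in nonincreasing order) are [3, 1].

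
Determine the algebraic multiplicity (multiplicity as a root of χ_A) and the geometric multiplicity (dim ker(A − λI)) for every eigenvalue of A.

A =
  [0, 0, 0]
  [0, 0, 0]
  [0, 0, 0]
λ = 0: alg = 3, geom = 3

Step 1 — factor the characteristic polynomial to read off the algebraic multiplicities:
  χ_A(x) = x^3

Step 2 — compute geometric multiplicities via the rank-nullity identity g(λ) = n − rank(A − λI):
  rank(A − (0)·I) = 0, so dim ker(A − (0)·I) = n − 0 = 3

Summary:
  λ = 0: algebraic multiplicity = 3, geometric multiplicity = 3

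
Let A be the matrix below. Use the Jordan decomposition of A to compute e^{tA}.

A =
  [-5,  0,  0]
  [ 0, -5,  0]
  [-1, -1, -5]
e^{tA} =
  [exp(-5*t), 0, 0]
  [0, exp(-5*t), 0]
  [-t*exp(-5*t), -t*exp(-5*t), exp(-5*t)]

Strategy: write A = P · J · P⁻¹ where J is a Jordan canonical form, so e^{tA} = P · e^{tJ} · P⁻¹, and e^{tJ} can be computed block-by-block.

A has Jordan form
J =
  [-5,  1,  0]
  [ 0, -5,  0]
  [ 0,  0, -5]
(up to reordering of blocks).

Per-block formulas:
  For a 2×2 Jordan block J_2(-5): exp(t · J_2(-5)) = e^(-5t)·(I + t·N), where N is the 2×2 nilpotent shift.
  For a 1×1 block at λ = -5: exp(t · [-5]) = [e^(-5t)].

After assembling e^{tJ} and conjugating by P, we get:

e^{tA} =
  [exp(-5*t), 0, 0]
  [0, exp(-5*t), 0]
  [-t*exp(-5*t), -t*exp(-5*t), exp(-5*t)]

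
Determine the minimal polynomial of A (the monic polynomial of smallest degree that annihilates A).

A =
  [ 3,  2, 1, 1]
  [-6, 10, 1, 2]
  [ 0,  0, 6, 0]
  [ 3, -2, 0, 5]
x^3 - 18*x^2 + 108*x - 216

The characteristic polynomial is χ_A(x) = (x - 6)^4, so the eigenvalues are known. The minimal polynomial is
  m_A(x) = Π_λ (x − λ)^{k_λ}
where k_λ is the size of the *largest* Jordan block for λ (equivalently, the smallest k with (A − λI)^k v = 0 for every generalised eigenvector v of λ).

  λ = 6: largest Jordan block has size 3, contributing (x − 6)^3

So m_A(x) = (x - 6)^3 = x^3 - 18*x^2 + 108*x - 216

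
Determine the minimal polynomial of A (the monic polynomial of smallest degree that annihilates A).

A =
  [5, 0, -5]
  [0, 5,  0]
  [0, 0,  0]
x^2 - 5*x

The characteristic polynomial is χ_A(x) = x*(x - 5)^2, so the eigenvalues are known. The minimal polynomial is
  m_A(x) = Π_λ (x − λ)^{k_λ}
where k_λ is the size of the *largest* Jordan block for λ (equivalently, the smallest k with (A − λI)^k v = 0 for every generalised eigenvector v of λ).

  λ = 0: largest Jordan block has size 1, contributing (x − 0)
  λ = 5: largest Jordan block has size 1, contributing (x − 5)

So m_A(x) = x*(x - 5) = x^2 - 5*x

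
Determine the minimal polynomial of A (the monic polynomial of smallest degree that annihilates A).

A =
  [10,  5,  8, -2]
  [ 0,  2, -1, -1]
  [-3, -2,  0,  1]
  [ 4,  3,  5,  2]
x^4 - 14*x^3 + 72*x^2 - 162*x + 135

The characteristic polynomial is χ_A(x) = (x - 5)*(x - 3)^3, so the eigenvalues are known. The minimal polynomial is
  m_A(x) = Π_λ (x − λ)^{k_λ}
where k_λ is the size of the *largest* Jordan block for λ (equivalently, the smallest k with (A − λI)^k v = 0 for every generalised eigenvector v of λ).

  λ = 3: largest Jordan block has size 3, contributing (x − 3)^3
  λ = 5: largest Jordan block has size 1, contributing (x − 5)

So m_A(x) = (x - 5)*(x - 3)^3 = x^4 - 14*x^3 + 72*x^2 - 162*x + 135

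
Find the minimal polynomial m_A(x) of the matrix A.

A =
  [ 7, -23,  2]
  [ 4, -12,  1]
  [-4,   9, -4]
x^3 + 9*x^2 + 27*x + 27

The characteristic polynomial is χ_A(x) = (x + 3)^3, so the eigenvalues are known. The minimal polynomial is
  m_A(x) = Π_λ (x − λ)^{k_λ}
where k_λ is the size of the *largest* Jordan block for λ (equivalently, the smallest k with (A − λI)^k v = 0 for every generalised eigenvector v of λ).

  λ = -3: largest Jordan block has size 3, contributing (x + 3)^3

So m_A(x) = (x + 3)^3 = x^3 + 9*x^2 + 27*x + 27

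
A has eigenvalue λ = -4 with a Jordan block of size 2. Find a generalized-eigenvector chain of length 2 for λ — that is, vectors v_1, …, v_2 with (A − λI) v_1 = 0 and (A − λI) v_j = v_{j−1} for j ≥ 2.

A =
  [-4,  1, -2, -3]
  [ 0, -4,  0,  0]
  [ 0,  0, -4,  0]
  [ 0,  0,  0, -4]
A Jordan chain for λ = -4 of length 2:
v_1 = (1, 0, 0, 0)ᵀ
v_2 = (0, 1, 0, 0)ᵀ

Let N = A − (-4)·I. We want v_2 with N^2 v_2 = 0 but N^1 v_2 ≠ 0; then v_{j-1} := N · v_j for j = 2, …, 2.

Pick v_2 = (0, 1, 0, 0)ᵀ.
Then v_1 = N · v_2 = (1, 0, 0, 0)ᵀ.

Sanity check: (A − (-4)·I) v_1 = (0, 0, 0, 0)ᵀ = 0. ✓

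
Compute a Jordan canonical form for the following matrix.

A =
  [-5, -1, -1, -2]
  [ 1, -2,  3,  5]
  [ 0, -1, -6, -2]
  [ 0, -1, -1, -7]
J_3(-5) ⊕ J_1(-5)

The characteristic polynomial is
  det(x·I − A) = x^4 + 20*x^3 + 150*x^2 + 500*x + 625 = (x + 5)^4

Eigenvalues and multiplicities (the geometric multiplicity of λ is n − rank(A − λI), which equals the number of Jordan blocks for λ):
  λ = -5: algebraic multiplicity = 4, geometric multiplicity = 2

Determining the block sizes for each eigenvalue:
  λ = -5: with am = 4 and gm = 2, the partition is not yet determined (e.g. several partitions of 4 into 2 parts exist). Let N = A − (-5)·I. Computing rank(N^1) = 2, rank(N^2) = 1, rank(N^3) = 0; the number of blocks of size ≥ j is rank(N^{j−1}) − rank(N^j), giving [2, 1, 1]. So we have 1 block(s) of size 3, 1 block(s) of size 1 → block sizes [3, 1]

Assembling the blocks gives a Jordan form
J =
  [-5,  1,  0,  0]
  [ 0, -5,  1,  0]
  [ 0,  0, -5,  0]
  [ 0,  0,  0, -5]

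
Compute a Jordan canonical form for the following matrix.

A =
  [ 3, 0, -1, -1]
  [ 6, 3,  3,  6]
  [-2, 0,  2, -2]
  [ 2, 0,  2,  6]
J_1(3) ⊕ J_1(3) ⊕ J_1(4) ⊕ J_1(4)

The characteristic polynomial is
  det(x·I − A) = x^4 - 14*x^3 + 73*x^2 - 168*x + 144 = (x - 4)^2*(x - 3)^2

Eigenvalues and multiplicities (the geometric multiplicity of λ is n − rank(A − λI), which equals the number of Jordan blocks for λ):
  λ = 3: algebraic multiplicity = 2, geometric multiplicity = 2
  λ = 4: algebraic multiplicity = 2, geometric multiplicity = 2

Determining the block sizes for each eigenvalue:
  λ = 3: gm = am = 2, so every block has size 1 → block sizes [1, 1]
  λ = 4: gm = am = 2, so every block has size 1 → block sizes [1, 1]

Assembling the blocks gives a Jordan form
J =
  [3, 0, 0, 0]
  [0, 3, 0, 0]
  [0, 0, 4, 0]
  [0, 0, 0, 4]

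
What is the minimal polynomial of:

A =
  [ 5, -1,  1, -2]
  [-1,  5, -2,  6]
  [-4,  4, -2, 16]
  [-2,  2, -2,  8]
x^3 - 12*x^2 + 48*x - 64

The characteristic polynomial is χ_A(x) = (x - 4)^4, so the eigenvalues are known. The minimal polynomial is
  m_A(x) = Π_λ (x − λ)^{k_λ}
where k_λ is the size of the *largest* Jordan block for λ (equivalently, the smallest k with (A − λI)^k v = 0 for every generalised eigenvector v of λ).

  λ = 4: largest Jordan block has size 3, contributing (x − 4)^3

So m_A(x) = (x - 4)^3 = x^3 - 12*x^2 + 48*x - 64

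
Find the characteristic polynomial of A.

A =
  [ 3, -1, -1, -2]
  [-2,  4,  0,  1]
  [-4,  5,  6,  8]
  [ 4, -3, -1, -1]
x^4 - 12*x^3 + 54*x^2 - 108*x + 81

Expanding det(x·I − A) (e.g. by cofactor expansion or by noting that A is similar to its Jordan form J, which has the same characteristic polynomial as A) gives
  χ_A(x) = x^4 - 12*x^3 + 54*x^2 - 108*x + 81
which factors as (x - 3)^4. The eigenvalues (with algebraic multiplicities) are λ = 3 with multiplicity 4.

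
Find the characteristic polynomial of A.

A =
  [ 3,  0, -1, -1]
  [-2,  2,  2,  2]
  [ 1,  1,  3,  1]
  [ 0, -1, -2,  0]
x^4 - 8*x^3 + 24*x^2 - 32*x + 16

Expanding det(x·I − A) (e.g. by cofactor expansion or by noting that A is similar to its Jordan form J, which has the same characteristic polynomial as A) gives
  χ_A(x) = x^4 - 8*x^3 + 24*x^2 - 32*x + 16
which factors as (x - 2)^4. The eigenvalues (with algebraic multiplicities) are λ = 2 with multiplicity 4.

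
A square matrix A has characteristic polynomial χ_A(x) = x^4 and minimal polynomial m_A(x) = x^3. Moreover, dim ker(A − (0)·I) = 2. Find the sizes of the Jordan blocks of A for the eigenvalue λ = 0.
Block sizes for λ = 0: [3, 1]

Step 1 — from the characteristic polynomial, algebraic multiplicity of λ = 0 is 4. From dim ker(A − (0)·I) = 2, there are exactly 2 Jordan blocks for λ = 0.
Step 2 — from the minimal polynomial, the factor (x − 0)^3 tells us the largest block for λ = 0 has size 3.
Step 3 — with total size 4, 2 blocks, and largest block 3, the block sizes (in nonincreasing order) are [3, 1].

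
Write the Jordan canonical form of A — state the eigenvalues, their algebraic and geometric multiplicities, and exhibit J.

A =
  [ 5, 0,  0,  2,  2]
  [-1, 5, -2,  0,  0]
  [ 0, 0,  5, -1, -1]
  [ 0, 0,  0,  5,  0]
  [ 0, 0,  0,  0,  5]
J_2(5) ⊕ J_2(5) ⊕ J_1(5)

The characteristic polynomial is
  det(x·I − A) = x^5 - 25*x^4 + 250*x^3 - 1250*x^2 + 3125*x - 3125 = (x - 5)^5

Eigenvalues and multiplicities (the geometric multiplicity of λ is n − rank(A − λI), which equals the number of Jordan blocks for λ):
  λ = 5: algebraic multiplicity = 5, geometric multiplicity = 3

Determining the block sizes for each eigenvalue:
  λ = 5: with am = 5 and gm = 3, the partition is not yet determined (e.g. several partitions of 5 into 3 parts exist). Let N = A − (5)·I. Computing rank(N^1) = 2, rank(N^2) = 0; the number of blocks of size ≥ j is rank(N^{j−1}) − rank(N^j), giving [3, 2]. So we have 2 block(s) of size 2, 1 block(s) of size 1 → block sizes [2, 2, 1]

Assembling the blocks gives a Jordan form
J =
  [5, 1, 0, 0, 0]
  [0, 5, 0, 0, 0]
  [0, 0, 5, 1, 0]
  [0, 0, 0, 5, 0]
  [0, 0, 0, 0, 5]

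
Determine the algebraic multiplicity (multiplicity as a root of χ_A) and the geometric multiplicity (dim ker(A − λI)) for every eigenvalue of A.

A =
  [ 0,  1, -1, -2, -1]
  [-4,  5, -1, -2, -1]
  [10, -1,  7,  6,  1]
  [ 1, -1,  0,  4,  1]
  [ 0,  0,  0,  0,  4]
λ = 4: alg = 5, geom = 3

Step 1 — factor the characteristic polynomial to read off the algebraic multiplicities:
  χ_A(x) = (x - 4)^5

Step 2 — compute geometric multiplicities via the rank-nullity identity g(λ) = n − rank(A − λI):
  rank(A − (4)·I) = 2, so dim ker(A − (4)·I) = n − 2 = 3

Summary:
  λ = 4: algebraic multiplicity = 5, geometric multiplicity = 3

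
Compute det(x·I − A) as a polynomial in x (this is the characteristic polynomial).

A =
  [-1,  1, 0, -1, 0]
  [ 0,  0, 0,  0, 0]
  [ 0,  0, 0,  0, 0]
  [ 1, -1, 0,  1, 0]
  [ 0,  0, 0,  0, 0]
x^5

Expanding det(x·I − A) (e.g. by cofactor expansion or by noting that A is similar to its Jordan form J, which has the same characteristic polynomial as A) gives
  χ_A(x) = x^5
which factors as x^5. The eigenvalues (with algebraic multiplicities) are λ = 0 with multiplicity 5.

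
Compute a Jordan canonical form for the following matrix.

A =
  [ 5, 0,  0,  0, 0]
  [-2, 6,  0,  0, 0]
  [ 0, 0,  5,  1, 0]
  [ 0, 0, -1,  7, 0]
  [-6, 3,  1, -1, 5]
J_1(5) ⊕ J_1(5) ⊕ J_2(6) ⊕ J_1(6)

The characteristic polynomial is
  det(x·I − A) = x^5 - 28*x^4 + 313*x^3 - 1746*x^2 + 4860*x - 5400 = (x - 6)^3*(x - 5)^2

Eigenvalues and multiplicities (the geometric multiplicity of λ is n − rank(A − λI), which equals the number of Jordan blocks for λ):
  λ = 5: algebraic multiplicity = 2, geometric multiplicity = 2
  λ = 6: algebraic multiplicity = 3, geometric multiplicity = 2

Determining the block sizes for each eigenvalue:
  λ = 5: gm = am = 2, so every block has size 1 → block sizes [1, 1]
  λ = 6: 2 blocks summing to 3 forces exactly one block of size 2 and the rest size 1 → block sizes [2, 1]

Assembling the blocks gives a Jordan form
J =
  [5, 0, 0, 0, 0]
  [0, 5, 0, 0, 0]
  [0, 0, 6, 1, 0]
  [0, 0, 0, 6, 0]
  [0, 0, 0, 0, 6]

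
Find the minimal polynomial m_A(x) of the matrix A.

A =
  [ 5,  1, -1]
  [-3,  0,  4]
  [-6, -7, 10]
x^3 - 15*x^2 + 75*x - 125

The characteristic polynomial is χ_A(x) = (x - 5)^3, so the eigenvalues are known. The minimal polynomial is
  m_A(x) = Π_λ (x − λ)^{k_λ}
where k_λ is the size of the *largest* Jordan block for λ (equivalently, the smallest k with (A − λI)^k v = 0 for every generalised eigenvector v of λ).

  λ = 5: largest Jordan block has size 3, contributing (x − 5)^3

So m_A(x) = (x - 5)^3 = x^3 - 15*x^2 + 75*x - 125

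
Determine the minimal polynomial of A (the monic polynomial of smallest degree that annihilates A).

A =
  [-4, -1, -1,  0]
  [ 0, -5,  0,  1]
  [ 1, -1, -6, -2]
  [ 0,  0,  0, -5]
x^3 + 15*x^2 + 75*x + 125

The characteristic polynomial is χ_A(x) = (x + 5)^4, so the eigenvalues are known. The minimal polynomial is
  m_A(x) = Π_λ (x − λ)^{k_λ}
where k_λ is the size of the *largest* Jordan block for λ (equivalently, the smallest k with (A − λI)^k v = 0 for every generalised eigenvector v of λ).

  λ = -5: largest Jordan block has size 3, contributing (x + 5)^3

So m_A(x) = (x + 5)^3 = x^3 + 15*x^2 + 75*x + 125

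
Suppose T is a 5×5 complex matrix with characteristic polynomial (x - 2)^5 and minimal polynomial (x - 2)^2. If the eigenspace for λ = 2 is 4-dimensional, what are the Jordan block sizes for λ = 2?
Block sizes for λ = 2: [2, 1, 1, 1]

Step 1 — from the characteristic polynomial, algebraic multiplicity of λ = 2 is 5. From dim ker(T − (2)·I) = 4, there are exactly 4 Jordan blocks for λ = 2.
Step 2 — from the minimal polynomial, the factor (x − 2)^2 tells us the largest block for λ = 2 has size 2.
Step 3 — with total size 5, 4 blocks, and largest block 2, the block sizes (in nonincreasing order) are [2, 1, 1, 1].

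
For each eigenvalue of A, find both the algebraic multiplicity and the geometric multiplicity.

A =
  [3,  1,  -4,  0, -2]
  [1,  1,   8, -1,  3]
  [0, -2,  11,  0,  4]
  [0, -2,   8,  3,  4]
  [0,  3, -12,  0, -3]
λ = 3: alg = 5, geom = 3

Step 1 — factor the characteristic polynomial to read off the algebraic multiplicities:
  χ_A(x) = (x - 3)^5

Step 2 — compute geometric multiplicities via the rank-nullity identity g(λ) = n − rank(A − λI):
  rank(A − (3)·I) = 2, so dim ker(A − (3)·I) = n − 2 = 3

Summary:
  λ = 3: algebraic multiplicity = 5, geometric multiplicity = 3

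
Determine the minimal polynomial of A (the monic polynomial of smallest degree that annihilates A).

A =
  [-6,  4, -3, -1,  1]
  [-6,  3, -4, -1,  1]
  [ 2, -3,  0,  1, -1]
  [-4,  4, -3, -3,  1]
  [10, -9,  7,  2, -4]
x^2 + 4*x + 4

The characteristic polynomial is χ_A(x) = (x + 2)^5, so the eigenvalues are known. The minimal polynomial is
  m_A(x) = Π_λ (x − λ)^{k_λ}
where k_λ is the size of the *largest* Jordan block for λ (equivalently, the smallest k with (A − λI)^k v = 0 for every generalised eigenvector v of λ).

  λ = -2: largest Jordan block has size 2, contributing (x + 2)^2

So m_A(x) = (x + 2)^2 = x^2 + 4*x + 4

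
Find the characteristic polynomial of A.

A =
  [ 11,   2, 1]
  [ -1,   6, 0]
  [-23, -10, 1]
x^3 - 18*x^2 + 108*x - 216

Expanding det(x·I − A) (e.g. by cofactor expansion or by noting that A is similar to its Jordan form J, which has the same characteristic polynomial as A) gives
  χ_A(x) = x^3 - 18*x^2 + 108*x - 216
which factors as (x - 6)^3. The eigenvalues (with algebraic multiplicities) are λ = 6 with multiplicity 3.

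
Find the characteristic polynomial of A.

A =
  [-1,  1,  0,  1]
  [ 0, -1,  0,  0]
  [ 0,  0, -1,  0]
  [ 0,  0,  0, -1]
x^4 + 4*x^3 + 6*x^2 + 4*x + 1

Expanding det(x·I − A) (e.g. by cofactor expansion or by noting that A is similar to its Jordan form J, which has the same characteristic polynomial as A) gives
  χ_A(x) = x^4 + 4*x^3 + 6*x^2 + 4*x + 1
which factors as (x + 1)^4. The eigenvalues (with algebraic multiplicities) are λ = -1 with multiplicity 4.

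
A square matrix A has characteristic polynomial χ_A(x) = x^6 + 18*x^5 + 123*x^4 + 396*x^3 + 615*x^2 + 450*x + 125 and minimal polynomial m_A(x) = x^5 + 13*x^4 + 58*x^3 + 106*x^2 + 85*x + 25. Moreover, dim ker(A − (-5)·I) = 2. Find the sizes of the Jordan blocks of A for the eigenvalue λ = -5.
Block sizes for λ = -5: [2, 1]

Step 1 — from the characteristic polynomial, algebraic multiplicity of λ = -5 is 3. From dim ker(A − (-5)·I) = 2, there are exactly 2 Jordan blocks for λ = -5.
Step 2 — from the minimal polynomial, the factor (x + 5)^2 tells us the largest block for λ = -5 has size 2.
Step 3 — with total size 3, 2 blocks, and largest block 2, the block sizes (in nonincreasing order) are [2, 1].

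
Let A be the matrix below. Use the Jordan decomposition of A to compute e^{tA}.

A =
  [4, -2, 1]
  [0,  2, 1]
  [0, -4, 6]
e^{tA} =
  [exp(4*t), -2*t*exp(4*t), t*exp(4*t)]
  [0, -2*t*exp(4*t) + exp(4*t), t*exp(4*t)]
  [0, -4*t*exp(4*t), 2*t*exp(4*t) + exp(4*t)]

Strategy: write A = P · J · P⁻¹ where J is a Jordan canonical form, so e^{tA} = P · e^{tJ} · P⁻¹, and e^{tJ} can be computed block-by-block.

A has Jordan form
J =
  [4, 1, 0]
  [0, 4, 0]
  [0, 0, 4]
(up to reordering of blocks).

Per-block formulas:
  For a 1×1 block at λ = 4: exp(t · [4]) = [e^(4t)].
  For a 2×2 Jordan block J_2(4): exp(t · J_2(4)) = e^(4t)·(I + t·N), where N is the 2×2 nilpotent shift.

After assembling e^{tJ} and conjugating by P, we get:

e^{tA} =
  [exp(4*t), -2*t*exp(4*t), t*exp(4*t)]
  [0, -2*t*exp(4*t) + exp(4*t), t*exp(4*t)]
  [0, -4*t*exp(4*t), 2*t*exp(4*t) + exp(4*t)]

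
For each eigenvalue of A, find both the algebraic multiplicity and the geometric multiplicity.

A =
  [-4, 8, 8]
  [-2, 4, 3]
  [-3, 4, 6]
λ = 2: alg = 3, geom = 1

Step 1 — factor the characteristic polynomial to read off the algebraic multiplicities:
  χ_A(x) = (x - 2)^3

Step 2 — compute geometric multiplicities via the rank-nullity identity g(λ) = n − rank(A − λI):
  rank(A − (2)·I) = 2, so dim ker(A − (2)·I) = n − 2 = 1

Summary:
  λ = 2: algebraic multiplicity = 3, geometric multiplicity = 1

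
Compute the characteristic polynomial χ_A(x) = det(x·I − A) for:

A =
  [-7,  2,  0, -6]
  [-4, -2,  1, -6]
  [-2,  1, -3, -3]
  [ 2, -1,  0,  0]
x^4 + 12*x^3 + 54*x^2 + 108*x + 81

Expanding det(x·I − A) (e.g. by cofactor expansion or by noting that A is similar to its Jordan form J, which has the same characteristic polynomial as A) gives
  χ_A(x) = x^4 + 12*x^3 + 54*x^2 + 108*x + 81
which factors as (x + 3)^4. The eigenvalues (with algebraic multiplicities) are λ = -3 with multiplicity 4.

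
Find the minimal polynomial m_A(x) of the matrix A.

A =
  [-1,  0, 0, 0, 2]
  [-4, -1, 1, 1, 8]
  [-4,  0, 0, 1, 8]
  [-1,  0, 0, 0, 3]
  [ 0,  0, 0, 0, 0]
x^4 + x^3

The characteristic polynomial is χ_A(x) = x^3*(x + 1)^2, so the eigenvalues are known. The minimal polynomial is
  m_A(x) = Π_λ (x − λ)^{k_λ}
where k_λ is the size of the *largest* Jordan block for λ (equivalently, the smallest k with (A − λI)^k v = 0 for every generalised eigenvector v of λ).

  λ = -1: largest Jordan block has size 1, contributing (x + 1)
  λ = 0: largest Jordan block has size 3, contributing (x − 0)^3

So m_A(x) = x^3*(x + 1) = x^4 + x^3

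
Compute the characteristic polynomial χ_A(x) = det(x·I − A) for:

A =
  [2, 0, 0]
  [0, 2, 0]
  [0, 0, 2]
x^3 - 6*x^2 + 12*x - 8

Expanding det(x·I − A) (e.g. by cofactor expansion or by noting that A is similar to its Jordan form J, which has the same characteristic polynomial as A) gives
  χ_A(x) = x^3 - 6*x^2 + 12*x - 8
which factors as (x - 2)^3. The eigenvalues (with algebraic multiplicities) are λ = 2 with multiplicity 3.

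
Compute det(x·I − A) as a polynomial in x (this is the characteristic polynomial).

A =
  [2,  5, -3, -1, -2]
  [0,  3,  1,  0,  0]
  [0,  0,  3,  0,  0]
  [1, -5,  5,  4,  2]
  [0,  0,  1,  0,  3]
x^5 - 15*x^4 + 90*x^3 - 270*x^2 + 405*x - 243

Expanding det(x·I − A) (e.g. by cofactor expansion or by noting that A is similar to its Jordan form J, which has the same characteristic polynomial as A) gives
  χ_A(x) = x^5 - 15*x^4 + 90*x^3 - 270*x^2 + 405*x - 243
which factors as (x - 3)^5. The eigenvalues (with algebraic multiplicities) are λ = 3 with multiplicity 5.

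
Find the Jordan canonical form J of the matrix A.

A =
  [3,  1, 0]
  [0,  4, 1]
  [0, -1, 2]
J_3(3)

The characteristic polynomial is
  det(x·I − A) = x^3 - 9*x^2 + 27*x - 27 = (x - 3)^3

Eigenvalues and multiplicities (the geometric multiplicity of λ is n − rank(A − λI), which equals the number of Jordan blocks for λ):
  λ = 3: algebraic multiplicity = 3, geometric multiplicity = 1

Determining the block sizes for each eigenvalue:
  λ = 3: one block (gm = 1), so the single block has size am = 3 → block sizes [3]

Assembling the blocks gives a Jordan form
J =
  [3, 1, 0]
  [0, 3, 1]
  [0, 0, 3]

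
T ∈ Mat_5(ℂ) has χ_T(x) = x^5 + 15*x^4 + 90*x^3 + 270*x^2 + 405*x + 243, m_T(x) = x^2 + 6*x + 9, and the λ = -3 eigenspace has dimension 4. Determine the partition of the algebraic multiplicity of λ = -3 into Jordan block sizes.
Block sizes for λ = -3: [2, 1, 1, 1]

Step 1 — from the characteristic polynomial, algebraic multiplicity of λ = -3 is 5. From dim ker(T − (-3)·I) = 4, there are exactly 4 Jordan blocks for λ = -3.
Step 2 — from the minimal polynomial, the factor (x + 3)^2 tells us the largest block for λ = -3 has size 2.
Step 3 — with total size 5, 4 blocks, and largest block 2, the block sizes (in nonincreasing order) are [2, 1, 1, 1].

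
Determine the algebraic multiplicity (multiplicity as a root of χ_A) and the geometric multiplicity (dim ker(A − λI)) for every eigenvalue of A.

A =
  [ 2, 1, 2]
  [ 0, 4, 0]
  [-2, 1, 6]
λ = 4: alg = 3, geom = 2

Step 1 — factor the characteristic polynomial to read off the algebraic multiplicities:
  χ_A(x) = (x - 4)^3

Step 2 — compute geometric multiplicities via the rank-nullity identity g(λ) = n − rank(A − λI):
  rank(A − (4)·I) = 1, so dim ker(A − (4)·I) = n − 1 = 2

Summary:
  λ = 4: algebraic multiplicity = 3, geometric multiplicity = 2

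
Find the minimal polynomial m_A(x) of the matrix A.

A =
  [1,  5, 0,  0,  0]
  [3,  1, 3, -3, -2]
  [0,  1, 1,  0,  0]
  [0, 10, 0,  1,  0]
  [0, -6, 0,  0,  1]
x^3 - 3*x^2 + 3*x - 1

The characteristic polynomial is χ_A(x) = (x - 1)^5, so the eigenvalues are known. The minimal polynomial is
  m_A(x) = Π_λ (x − λ)^{k_λ}
where k_λ is the size of the *largest* Jordan block for λ (equivalently, the smallest k with (A − λI)^k v = 0 for every generalised eigenvector v of λ).

  λ = 1: largest Jordan block has size 3, contributing (x − 1)^3

So m_A(x) = (x - 1)^3 = x^3 - 3*x^2 + 3*x - 1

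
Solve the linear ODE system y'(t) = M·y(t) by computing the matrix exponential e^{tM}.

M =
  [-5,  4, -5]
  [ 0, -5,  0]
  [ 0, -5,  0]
e^{tM} =
  [exp(-5*t), -t*exp(-5*t) + 1 - exp(-5*t), -1 + exp(-5*t)]
  [0, exp(-5*t), 0]
  [0, -1 + exp(-5*t), 1]

Strategy: write M = P · J · P⁻¹ where J is a Jordan canonical form, so e^{tM} = P · e^{tJ} · P⁻¹, and e^{tJ} can be computed block-by-block.

M has Jordan form
J =
  [-5,  1, 0]
  [ 0, -5, 0]
  [ 0,  0, 0]
(up to reordering of blocks).

Per-block formulas:
  For a 1×1 block at λ = 0: exp(t · [0]) = [e^(0t)].
  For a 2×2 Jordan block J_2(-5): exp(t · J_2(-5)) = e^(-5t)·(I + t·N), where N is the 2×2 nilpotent shift.

After assembling e^{tJ} and conjugating by P, we get:

e^{tM} =
  [exp(-5*t), -t*exp(-5*t) + 1 - exp(-5*t), -1 + exp(-5*t)]
  [0, exp(-5*t), 0]
  [0, -1 + exp(-5*t), 1]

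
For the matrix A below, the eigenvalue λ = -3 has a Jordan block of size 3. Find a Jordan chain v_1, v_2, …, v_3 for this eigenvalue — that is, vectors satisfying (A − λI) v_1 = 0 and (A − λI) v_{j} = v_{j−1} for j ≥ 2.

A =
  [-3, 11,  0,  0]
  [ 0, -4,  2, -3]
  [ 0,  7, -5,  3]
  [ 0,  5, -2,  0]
A Jordan chain for λ = -3 of length 3:
v_1 = (-11, 0, -6, -4)ᵀ
v_2 = (11, -1, 7, 5)ᵀ
v_3 = (0, 1, 0, 0)ᵀ

Let N = A − (-3)·I. We want v_3 with N^3 v_3 = 0 but N^2 v_3 ≠ 0; then v_{j-1} := N · v_j for j = 3, …, 2.

Pick v_3 = (0, 1, 0, 0)ᵀ.
Then v_2 = N · v_3 = (11, -1, 7, 5)ᵀ.
Then v_1 = N · v_2 = (-11, 0, -6, -4)ᵀ.

Sanity check: (A − (-3)·I) v_1 = (0, 0, 0, 0)ᵀ = 0. ✓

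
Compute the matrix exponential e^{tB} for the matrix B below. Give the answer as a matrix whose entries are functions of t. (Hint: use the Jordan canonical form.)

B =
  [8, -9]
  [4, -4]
e^{tB} =
  [6*t*exp(2*t) + exp(2*t), -9*t*exp(2*t)]
  [4*t*exp(2*t), -6*t*exp(2*t) + exp(2*t)]

Strategy: write B = P · J · P⁻¹ where J is a Jordan canonical form, so e^{tB} = P · e^{tJ} · P⁻¹, and e^{tJ} can be computed block-by-block.

B has Jordan form
J =
  [2, 1]
  [0, 2]
(up to reordering of blocks).

Per-block formulas:
  For a 2×2 Jordan block J_2(2): exp(t · J_2(2)) = e^(2t)·(I + t·N), where N is the 2×2 nilpotent shift.

After assembling e^{tJ} and conjugating by P, we get:

e^{tB} =
  [6*t*exp(2*t) + exp(2*t), -9*t*exp(2*t)]
  [4*t*exp(2*t), -6*t*exp(2*t) + exp(2*t)]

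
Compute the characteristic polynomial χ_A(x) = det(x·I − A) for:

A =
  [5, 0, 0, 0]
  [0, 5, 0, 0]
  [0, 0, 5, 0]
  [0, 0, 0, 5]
x^4 - 20*x^3 + 150*x^2 - 500*x + 625

Expanding det(x·I − A) (e.g. by cofactor expansion or by noting that A is similar to its Jordan form J, which has the same characteristic polynomial as A) gives
  χ_A(x) = x^4 - 20*x^3 + 150*x^2 - 500*x + 625
which factors as (x - 5)^4. The eigenvalues (with algebraic multiplicities) are λ = 5 with multiplicity 4.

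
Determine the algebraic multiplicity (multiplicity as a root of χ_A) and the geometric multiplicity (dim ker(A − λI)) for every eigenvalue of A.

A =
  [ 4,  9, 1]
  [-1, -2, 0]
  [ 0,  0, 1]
λ = 1: alg = 3, geom = 1

Step 1 — factor the characteristic polynomial to read off the algebraic multiplicities:
  χ_A(x) = (x - 1)^3

Step 2 — compute geometric multiplicities via the rank-nullity identity g(λ) = n − rank(A − λI):
  rank(A − (1)·I) = 2, so dim ker(A − (1)·I) = n − 2 = 1

Summary:
  λ = 1: algebraic multiplicity = 3, geometric multiplicity = 1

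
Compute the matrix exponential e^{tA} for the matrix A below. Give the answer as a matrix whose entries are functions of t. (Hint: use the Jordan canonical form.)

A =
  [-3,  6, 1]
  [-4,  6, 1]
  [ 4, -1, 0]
e^{tA} =
  [-2*t^2*exp(t) - 4*t*exp(t) + exp(t), 5*t^2*exp(t)/2 + 6*t*exp(t), t^2*exp(t)/2 + t*exp(t)]
  [-4*t*exp(t), 5*t*exp(t) + exp(t), t*exp(t)]
  [-8*t^2*exp(t) + 4*t*exp(t), 10*t^2*exp(t) - t*exp(t), 2*t^2*exp(t) - t*exp(t) + exp(t)]

Strategy: write A = P · J · P⁻¹ where J is a Jordan canonical form, so e^{tA} = P · e^{tJ} · P⁻¹, and e^{tJ} can be computed block-by-block.

A has Jordan form
J =
  [1, 1, 0]
  [0, 1, 1]
  [0, 0, 1]
(up to reordering of blocks).

Per-block formulas:
  For a 3×3 Jordan block J_3(1): exp(t · J_3(1)) = e^(1t)·(I + t·N + (t^2/2)·N^2), where N is the 3×3 nilpotent shift.

After assembling e^{tJ} and conjugating by P, we get:

e^{tA} =
  [-2*t^2*exp(t) - 4*t*exp(t) + exp(t), 5*t^2*exp(t)/2 + 6*t*exp(t), t^2*exp(t)/2 + t*exp(t)]
  [-4*t*exp(t), 5*t*exp(t) + exp(t), t*exp(t)]
  [-8*t^2*exp(t) + 4*t*exp(t), 10*t^2*exp(t) - t*exp(t), 2*t^2*exp(t) - t*exp(t) + exp(t)]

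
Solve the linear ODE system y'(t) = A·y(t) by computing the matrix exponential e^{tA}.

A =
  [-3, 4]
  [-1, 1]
e^{tA} =
  [-2*t*exp(-t) + exp(-t), 4*t*exp(-t)]
  [-t*exp(-t), 2*t*exp(-t) + exp(-t)]

Strategy: write A = P · J · P⁻¹ where J is a Jordan canonical form, so e^{tA} = P · e^{tJ} · P⁻¹, and e^{tJ} can be computed block-by-block.

A has Jordan form
J =
  [-1,  1]
  [ 0, -1]
(up to reordering of blocks).

Per-block formulas:
  For a 2×2 Jordan block J_2(-1): exp(t · J_2(-1)) = e^(-1t)·(I + t·N), where N is the 2×2 nilpotent shift.

After assembling e^{tJ} and conjugating by P, we get:

e^{tA} =
  [-2*t*exp(-t) + exp(-t), 4*t*exp(-t)]
  [-t*exp(-t), 2*t*exp(-t) + exp(-t)]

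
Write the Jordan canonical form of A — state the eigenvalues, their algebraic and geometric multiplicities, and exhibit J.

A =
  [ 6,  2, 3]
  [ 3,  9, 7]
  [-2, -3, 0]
J_3(5)

The characteristic polynomial is
  det(x·I − A) = x^3 - 15*x^2 + 75*x - 125 = (x - 5)^3

Eigenvalues and multiplicities (the geometric multiplicity of λ is n − rank(A − λI), which equals the number of Jordan blocks for λ):
  λ = 5: algebraic multiplicity = 3, geometric multiplicity = 1

Determining the block sizes for each eigenvalue:
  λ = 5: one block (gm = 1), so the single block has size am = 3 → block sizes [3]

Assembling the blocks gives a Jordan form
J =
  [5, 1, 0]
  [0, 5, 1]
  [0, 0, 5]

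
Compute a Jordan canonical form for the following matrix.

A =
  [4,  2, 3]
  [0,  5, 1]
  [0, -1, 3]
J_3(4)

The characteristic polynomial is
  det(x·I − A) = x^3 - 12*x^2 + 48*x - 64 = (x - 4)^3

Eigenvalues and multiplicities (the geometric multiplicity of λ is n − rank(A − λI), which equals the number of Jordan blocks for λ):
  λ = 4: algebraic multiplicity = 3, geometric multiplicity = 1

Determining the block sizes for each eigenvalue:
  λ = 4: one block (gm = 1), so the single block has size am = 3 → block sizes [3]

Assembling the blocks gives a Jordan form
J =
  [4, 1, 0]
  [0, 4, 1]
  [0, 0, 4]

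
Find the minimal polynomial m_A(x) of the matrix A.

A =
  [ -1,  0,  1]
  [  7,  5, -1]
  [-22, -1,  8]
x^3 - 12*x^2 + 48*x - 64

The characteristic polynomial is χ_A(x) = (x - 4)^3, so the eigenvalues are known. The minimal polynomial is
  m_A(x) = Π_λ (x − λ)^{k_λ}
where k_λ is the size of the *largest* Jordan block for λ (equivalently, the smallest k with (A − λI)^k v = 0 for every generalised eigenvector v of λ).

  λ = 4: largest Jordan block has size 3, contributing (x − 4)^3

So m_A(x) = (x - 4)^3 = x^3 - 12*x^2 + 48*x - 64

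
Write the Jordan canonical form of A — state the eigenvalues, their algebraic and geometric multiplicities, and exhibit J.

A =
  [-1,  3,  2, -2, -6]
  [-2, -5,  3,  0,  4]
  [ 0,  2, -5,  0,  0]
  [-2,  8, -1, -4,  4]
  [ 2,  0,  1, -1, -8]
J_3(-5) ⊕ J_2(-4)

The characteristic polynomial is
  det(x·I − A) = x^5 + 23*x^4 + 211*x^3 + 965*x^2 + 2200*x + 2000 = (x + 4)^2*(x + 5)^3

Eigenvalues and multiplicities (the geometric multiplicity of λ is n − rank(A − λI), which equals the number of Jordan blocks for λ):
  λ = -5: algebraic multiplicity = 3, geometric multiplicity = 1
  λ = -4: algebraic multiplicity = 2, geometric multiplicity = 1

Determining the block sizes for each eigenvalue:
  λ = -5: one block (gm = 1), so the single block has size am = 3 → block sizes [3]
  λ = -4: one block (gm = 1), so the single block has size am = 2 → block sizes [2]

Assembling the blocks gives a Jordan form
J =
  [-5,  1,  0,  0,  0]
  [ 0, -5,  1,  0,  0]
  [ 0,  0, -5,  0,  0]
  [ 0,  0,  0, -4,  1]
  [ 0,  0,  0,  0, -4]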